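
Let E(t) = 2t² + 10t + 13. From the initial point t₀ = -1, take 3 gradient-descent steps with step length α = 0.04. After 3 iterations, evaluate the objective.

2.080841142272

E′(t) = 4t + 10
Step 1: E′(-1) = 6; t₁ = -1 − 0.04·6 = -1.24
Step 2: E′(-1.24) = 5.04; t₂ = -1.24 − 0.04·5.04 = -1.4416
Step 3: E′(-1.4416) = 4.2336; t₃ = -1.4416 − 0.04·4.2336 = -1.610944
E(-1.610944) = 2.080841142272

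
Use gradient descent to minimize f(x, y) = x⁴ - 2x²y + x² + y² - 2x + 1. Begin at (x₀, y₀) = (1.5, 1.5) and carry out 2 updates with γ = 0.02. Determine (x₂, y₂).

∇f = (4x³ - 4xy + 2x - 2, -2x² + 2y)
(x₁, y₁) = (1.5, 1.5) − 0.02·(5.5, -1.5) = (1.39, 1.53)
(x₂, y₂) = (1.39, 1.53) − 0.02·(3.015676, -0.8042) = (1.32968648, 1.546084)

(1.32968648, 1.546084)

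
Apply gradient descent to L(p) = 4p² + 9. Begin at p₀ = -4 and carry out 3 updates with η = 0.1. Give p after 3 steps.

L′(p) = 8p
Step 1: L′(-4) = -32; p₁ = -4 − 0.1·(-32) = -0.8
Step 2: L′(-0.8) = -6.4; p₂ = -0.8 − 0.1·(-6.4) = -0.16
Step 3: L′(-0.16) = -1.28; p₃ = -0.16 − 0.1·(-1.28) = -0.032

-0.032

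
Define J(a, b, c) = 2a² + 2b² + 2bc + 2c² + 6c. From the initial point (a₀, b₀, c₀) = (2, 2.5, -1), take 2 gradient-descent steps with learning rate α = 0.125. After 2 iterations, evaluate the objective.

-5.423828125

∇J = (4a, 4b + 2c, 2b + 4c + 6)
Step 1: at (2, 2.5, -1), ∇J = (8, 8, 7) → (2, 2.5, -1) − 0.125·(8, 8, 7) = (1, 1.5, -1.875)
Step 2: at (1, 1.5, -1.875), ∇J = (4, 2.25, 1.5) → (1, 1.5, -1.875) − 0.125·(4, 2.25, 1.5) = (0.5, 1.21875, -2.0625)
J(0.5, 1.21875, -2.0625) = -5.423828125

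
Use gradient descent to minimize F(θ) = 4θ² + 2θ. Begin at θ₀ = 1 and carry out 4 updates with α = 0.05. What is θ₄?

F′(θ) = 8θ + 2
Step 1: F′(1) = 10; θ₁ = 1 − 0.05·10 = 0.5
Step 2: F′(0.5) = 6; θ₂ = 0.5 − 0.05·6 = 0.2
Step 3: F′(0.2) = 3.6; θ₃ = 0.2 − 0.05·3.6 = 0.02
Step 4: F′(0.02) = 2.16; θ₄ = 0.02 − 0.05·2.16 = -0.088

-0.088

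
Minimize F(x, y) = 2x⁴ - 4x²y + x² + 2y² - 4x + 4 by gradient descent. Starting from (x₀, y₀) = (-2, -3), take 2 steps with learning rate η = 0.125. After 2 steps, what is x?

-2180.25

∇F = (8x³ - 8xy + 2x - 4, -4x² + 4y)
(x₁, y₁) = (-2, -3) − 0.125·(-120, -28) = (13, 0.5)
(x₂, y₂) = (13, 0.5) − 0.125·(17546, -674) = (-2180.25, 84.75)
x = -2180.25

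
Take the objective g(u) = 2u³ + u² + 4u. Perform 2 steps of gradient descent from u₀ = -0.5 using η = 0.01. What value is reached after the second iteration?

-0.5919215

g′(u) = 6u² + 2u + 4
Step 1: g′(-0.5) = 4.5; u₁ = -0.5 − 0.01·4.5 = -0.545
Step 2: g′(-0.545) = 4.69215; u₂ = -0.545 − 0.01·4.69215 = -0.5919215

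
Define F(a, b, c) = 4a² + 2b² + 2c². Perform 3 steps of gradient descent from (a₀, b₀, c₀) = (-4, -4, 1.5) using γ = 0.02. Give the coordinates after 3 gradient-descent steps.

(-2.370816, -3.114752, 1.168032)

∇F = (8a, 4b, 4c)
Step 1: at (-4, -4, 1.5), ∇F = (-32, -16, 6) → (-4, -4, 1.5) − 0.02·(-32, -16, 6) = (-3.36, -3.68, 1.38)
Step 2: at (-3.36, -3.68, 1.38), ∇F = (-26.88, -14.72, 5.52) → (-3.36, -3.68, 1.38) − 0.02·(-26.88, -14.72, 5.52) = (-2.8224, -3.3856, 1.2696)
Step 3: at (-2.8224, -3.3856, 1.2696), ∇F = (-22.5792, -13.5424, 5.0784) → (-2.8224, -3.3856, 1.2696) − 0.02·(-22.5792, -13.5424, 5.0784) = (-2.370816, -3.114752, 1.168032)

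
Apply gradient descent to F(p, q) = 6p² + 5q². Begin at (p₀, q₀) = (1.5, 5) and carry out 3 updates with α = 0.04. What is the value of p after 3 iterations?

∇F = (12p, 10q)
(p₁, q₁) = (1.5, 5) − 0.04·(18, 50) = (0.78, 3)
(p₂, q₂) = (0.78, 3) − 0.04·(9.36, 30) = (0.4056, 1.8)
(p₃, q₃) = (0.4056, 1.8) − 0.04·(4.8672, 18) = (0.210912, 1.08)
p = 0.210912

0.210912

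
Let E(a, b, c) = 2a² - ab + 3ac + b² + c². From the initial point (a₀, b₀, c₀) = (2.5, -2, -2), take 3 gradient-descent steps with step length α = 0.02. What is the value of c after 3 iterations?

∇E = (4a - b + 3c, -a + 2b, 3a + 2c)
(a₁, b₁, c₁) = (2.5, -2, -2) − 0.02·(6, -6.5, 3.5) = (2.38, -1.87, -2.07)
(a₂, b₂, c₂) = (2.38, -1.87, -2.07) − 0.02·(5.18, -6.12, 3) = (2.2764, -1.7476, -2.13)
(a₃, b₃, c₃) = (2.2764, -1.7476, -2.13) − 0.02·(4.4632, -5.7716, 2.5692) = (2.187136, -1.632168, -2.181384)
c = -2.181384

-2.181384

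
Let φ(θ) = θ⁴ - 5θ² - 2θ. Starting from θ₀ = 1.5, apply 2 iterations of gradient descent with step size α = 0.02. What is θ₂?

φ′(θ) = 4θ³ - 10θ - 2
θ₁ = 1.5 − 0.02·(-3.5) = 1.57
θ₂ = 1.57 − 0.02·(-2.220428) = 1.61440856

1.61440856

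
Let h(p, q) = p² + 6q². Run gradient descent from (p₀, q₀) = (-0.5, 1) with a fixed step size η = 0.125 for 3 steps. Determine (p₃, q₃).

∇h = (2p, 12q)
Step 1: at (-0.5, 1), ∇h = (-1, 12) → (-0.5, 1) − 0.125·(-1, 12) = (-0.375, -0.5)
Step 2: at (-0.375, -0.5), ∇h = (-0.75, -6) → (-0.375, -0.5) − 0.125·(-0.75, -6) = (-0.28125, 0.25)
Step 3: at (-0.28125, 0.25), ∇h = (-0.5625, 3) → (-0.28125, 0.25) − 0.125·(-0.5625, 3) = (-0.2109375, -0.125)

(-0.2109375, -0.125)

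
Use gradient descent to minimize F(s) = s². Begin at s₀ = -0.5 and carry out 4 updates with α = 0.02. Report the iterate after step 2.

-0.4608

F′(s) = 2s
s₁ = -0.5 − 0.02·(-1) = -0.48
s₂ = -0.48 − 0.02·(-0.96) = -0.4608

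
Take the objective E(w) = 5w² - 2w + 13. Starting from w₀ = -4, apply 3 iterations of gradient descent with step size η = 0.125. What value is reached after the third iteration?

0.265625

E′(w) = 10w - 2
w₁ = -4 − 0.125·(-42) = 1.25
w₂ = 1.25 − 0.125·10.5 = -0.0625
w₃ = -0.0625 − 0.125·(-2.625) = 0.265625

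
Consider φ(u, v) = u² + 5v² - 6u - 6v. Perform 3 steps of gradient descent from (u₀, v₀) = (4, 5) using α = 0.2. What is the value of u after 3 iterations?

3.216

∇φ = (2u - 6, 10v - 6)
(u₁, v₁) = (4, 5) − 0.2·(2, 44) = (3.6, -3.8)
(u₂, v₂) = (3.6, -3.8) − 0.2·(1.2, -44) = (3.36, 5)
(u₃, v₃) = (3.36, 5) − 0.2·(0.72, 44) = (3.216, -3.8)
u = 3.216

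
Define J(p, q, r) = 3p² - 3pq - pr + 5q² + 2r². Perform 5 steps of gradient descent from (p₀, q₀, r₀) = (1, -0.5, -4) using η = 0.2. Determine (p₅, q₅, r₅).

∇J = (6p - 3q - r, -3p + 10q, -p + 4r)
Step 1: at (1, -0.5, -4), ∇J = (11.5, -8, -17) → (1, -0.5, -4) − 0.2·(11.5, -8, -17) = (-1.3, 1.1, -0.6)
Step 2: at (-1.3, 1.1, -0.6), ∇J = (-10.5, 14.9, -1.1) → (-1.3, 1.1, -0.6) − 0.2·(-10.5, 14.9, -1.1) = (0.8, -1.88, -0.38)
Step 3: at (0.8, -1.88, -0.38), ∇J = (10.82, -21.2, -2.32) → (0.8, -1.88, -0.38) − 0.2·(10.82, -21.2, -2.32) = (-1.364, 2.36, 0.084)
Step 4: at (-1.364, 2.36, 0.084), ∇J = (-15.348, 27.692, 1.7) → (-1.364, 2.36, 0.084) − 0.2·(-15.348, 27.692, 1.7) = (1.7056, -3.1784, -0.256)
Step 5: at (1.7056, -3.1784, -0.256), ∇J = (20.0248, -36.9008, -2.7296) → (1.7056, -3.1784, -0.256) − 0.2·(20.0248, -36.9008, -2.7296) = (-2.29936, 4.20176, 0.28992)

(-2.29936, 4.20176, 0.28992)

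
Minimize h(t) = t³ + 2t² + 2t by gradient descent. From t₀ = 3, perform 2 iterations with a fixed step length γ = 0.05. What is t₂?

0.524625

h′(t) = 3t² + 4t + 2
Step 1: h′(3) = 41; t₁ = 3 − 0.05·41 = 0.95
Step 2: h′(0.95) = 8.5075; t₂ = 0.95 − 0.05·8.5075 = 0.524625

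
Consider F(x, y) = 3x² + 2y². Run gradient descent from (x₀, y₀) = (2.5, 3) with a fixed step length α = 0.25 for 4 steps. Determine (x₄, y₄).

∇F = (6x, 4y)
Step 1: at (2.5, 3), ∇F = (15, 12) → (2.5, 3) − 0.25·(15, 12) = (-1.25, 0)
Step 2: at (-1.25, 0), ∇F = (-7.5, 0) → (-1.25, 0) − 0.25·(-7.5, 0) = (0.625, 0)
Step 3: at (0.625, 0), ∇F = (3.75, 0) → (0.625, 0) − 0.25·(3.75, 0) = (-0.3125, 0)
Step 4: at (-0.3125, 0), ∇F = (-1.875, 0) → (-0.3125, 0) − 0.25·(-1.875, 0) = (0.15625, 0)

(0.15625, 0)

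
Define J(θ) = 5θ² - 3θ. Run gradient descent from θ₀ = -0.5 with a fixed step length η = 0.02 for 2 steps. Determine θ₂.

-0.212

J′(θ) = 10θ - 3
θ₁ = -0.5 − 0.02·(-8) = -0.34
θ₂ = -0.34 − 0.02·(-6.4) = -0.212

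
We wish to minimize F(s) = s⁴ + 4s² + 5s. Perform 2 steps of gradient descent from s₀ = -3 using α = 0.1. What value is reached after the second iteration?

-363.6292

F′(s) = 4s³ + 8s + 5
s₁ = -3 − 0.1·(-127) = 9.7
s₂ = 9.7 − 0.1·3733.292 = -363.6292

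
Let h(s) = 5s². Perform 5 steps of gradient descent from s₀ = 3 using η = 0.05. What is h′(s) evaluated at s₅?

h′(s) = 10s
Step 1: h′(3) = 30; s₁ = 3 − 0.05·30 = 1.5
Step 2: h′(1.5) = 15; s₂ = 1.5 − 0.05·15 = 0.75
Step 3: h′(0.75) = 7.5; s₃ = 0.75 − 0.05·7.5 = 0.375
Step 4: h′(0.375) = 3.75; s₄ = 0.375 − 0.05·3.75 = 0.1875
Step 5: h′(0.1875) = 1.875; s₅ = 0.1875 − 0.05·1.875 = 0.09375
h′(s) at (0.09375) = 0.9375

0.9375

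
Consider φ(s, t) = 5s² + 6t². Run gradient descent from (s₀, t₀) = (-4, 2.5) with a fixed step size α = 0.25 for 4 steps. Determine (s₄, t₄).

(-20.25, 40)

∇φ = (10s, 12t)
(s₁, t₁) = (-4, 2.5) − 0.25·(-40, 30) = (6, -5)
(s₂, t₂) = (6, -5) − 0.25·(60, -60) = (-9, 10)
(s₃, t₃) = (-9, 10) − 0.25·(-90, 120) = (13.5, -20)
(s₄, t₄) = (13.5, -20) − 0.25·(135, -240) = (-20.25, 40)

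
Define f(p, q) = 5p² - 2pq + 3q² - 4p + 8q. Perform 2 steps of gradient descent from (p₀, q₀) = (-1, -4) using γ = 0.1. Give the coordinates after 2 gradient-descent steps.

∇f = (10p - 2q - 4, -2p + 6q + 8)
Step 1: at (-1, -4), ∇f = (-6, -14) → (-1, -4) − 0.1·(-6, -14) = (-0.4, -2.6)
Step 2: at (-0.4, -2.6), ∇f = (-2.8, -6.8) → (-0.4, -2.6) − 0.1·(-2.8, -6.8) = (-0.12, -1.92)

(-0.12, -1.92)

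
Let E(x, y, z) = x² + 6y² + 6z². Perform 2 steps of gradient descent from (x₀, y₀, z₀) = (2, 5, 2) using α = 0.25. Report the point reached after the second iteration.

∇E = (2x, 12y, 12z)
Step 1: at (2, 5, 2), ∇E = (4, 60, 24) → (2, 5, 2) − 0.25·(4, 60, 24) = (1, -10, -4)
Step 2: at (1, -10, -4), ∇E = (2, -120, -48) → (1, -10, -4) − 0.25·(2, -120, -48) = (0.5, 20, 8)

(0.5, 20, 8)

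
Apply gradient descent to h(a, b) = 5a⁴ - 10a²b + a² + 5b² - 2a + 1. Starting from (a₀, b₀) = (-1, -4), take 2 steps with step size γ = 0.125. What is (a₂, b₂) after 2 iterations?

(-4243.25, 179.4375)

∇h = (20a³ - 20ab + 2a - 2, -10a² + 10b)
Step 1: at (-1, -4), ∇h = (-104, -50) → (-1, -4) − 0.125·(-104, -50) = (12, 2.25)
Step 2: at (12, 2.25), ∇h = (34042, -1417.5) → (12, 2.25) − 0.125·(34042, -1417.5) = (-4243.25, 179.4375)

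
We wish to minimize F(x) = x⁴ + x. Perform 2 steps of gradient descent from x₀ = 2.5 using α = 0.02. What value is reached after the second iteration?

F′(x) = 4x³ + 1
Step 1: F′(2.5) = 63.5; x₁ = 2.5 − 0.02·63.5 = 1.23
Step 2: F′(1.23) = 8.443468; x₂ = 1.23 − 0.02·8.443468 = 1.06113064

1.06113064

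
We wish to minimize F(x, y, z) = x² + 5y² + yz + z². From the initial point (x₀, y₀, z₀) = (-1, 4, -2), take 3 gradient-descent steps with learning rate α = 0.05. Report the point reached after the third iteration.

(-0.729, 0.67025, -1.772)

∇F = (2x, 10y + z, y + 2z)
(x₁, y₁, z₁) = (-1, 4, -2) − 0.05·(-2, 38, 0) = (-0.9, 2.1, -2)
(x₂, y₂, z₂) = (-0.9, 2.1, -2) − 0.05·(-1.8, 19, -1.9) = (-0.81, 1.15, -1.905)
(x₃, y₃, z₃) = (-0.81, 1.15, -1.905) − 0.05·(-1.62, 9.595, -2.66) = (-0.729, 0.67025, -1.772)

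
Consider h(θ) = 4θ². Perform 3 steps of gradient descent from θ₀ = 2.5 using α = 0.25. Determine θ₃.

h′(θ) = 8θ
Step 1: h′(2.5) = 20; θ₁ = 2.5 − 0.25·20 = -2.5
Step 2: h′(-2.5) = -20; θ₂ = -2.5 − 0.25·(-20) = 2.5
Step 3: h′(2.5) = 20; θ₃ = 2.5 − 0.25·20 = -2.5

-2.5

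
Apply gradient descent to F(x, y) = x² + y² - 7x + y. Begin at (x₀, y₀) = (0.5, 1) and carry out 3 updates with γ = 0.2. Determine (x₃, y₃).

(2.852, -0.176)

∇F = (2x - 7, 2y + 1)
(x₁, y₁) = (0.5, 1) − 0.2·(-6, 3) = (1.7, 0.4)
(x₂, y₂) = (1.7, 0.4) − 0.2·(-3.6, 1.8) = (2.42, 0.04)
(x₃, y₃) = (2.42, 0.04) − 0.2·(-2.16, 1.08) = (2.852, -0.176)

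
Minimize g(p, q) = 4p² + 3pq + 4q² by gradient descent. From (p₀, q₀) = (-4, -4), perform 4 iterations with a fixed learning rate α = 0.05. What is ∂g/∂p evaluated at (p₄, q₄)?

∇g = (8p + 3q, 3p + 8q)
(p₁, q₁) = (-4, -4) − 0.05·(-44, -44) = (-1.8, -1.8)
(p₂, q₂) = (-1.8, -1.8) − 0.05·(-19.8, -19.8) = (-0.81, -0.81)
(p₃, q₃) = (-0.81, -0.81) − 0.05·(-8.91, -8.91) = (-0.3645, -0.3645)
(p₄, q₄) = (-0.3645, -0.3645) − 0.05·(-4.0095, -4.0095) = (-0.164025, -0.164025)
∂g/∂p at (-0.164025, -0.164025) = -1.804275

-1.804275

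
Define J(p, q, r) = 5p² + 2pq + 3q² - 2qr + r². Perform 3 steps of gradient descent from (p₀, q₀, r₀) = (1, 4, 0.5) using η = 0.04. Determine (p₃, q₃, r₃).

∇J = (10p + 2q, 2p + 6q - 2r, -2q + 2r)
(p₁, q₁, r₁) = (1, 4, 0.5) − 0.04·(18, 25, -7) = (0.28, 3, 0.78)
(p₂, q₂, r₂) = (0.28, 3, 0.78) − 0.04·(8.8, 17, -4.44) = (-0.072, 2.32, 0.9576)
(p₃, q₃, r₃) = (-0.072, 2.32, 0.9576) − 0.04·(3.92, 11.8608, -2.7248) = (-0.2288, 1.845568, 1.066592)

(-0.2288, 1.845568, 1.066592)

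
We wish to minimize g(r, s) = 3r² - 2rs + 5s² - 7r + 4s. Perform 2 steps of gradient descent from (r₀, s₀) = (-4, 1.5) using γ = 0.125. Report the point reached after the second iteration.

∇g = (6r - 2s - 7, -2r + 10s + 4)
Step 1: at (-4, 1.5), ∇g = (-34, 27) → (-4, 1.5) − 0.125·(-34, 27) = (0.25, -1.875)
Step 2: at (0.25, -1.875), ∇g = (-1.75, -15.25) → (0.25, -1.875) − 0.125·(-1.75, -15.25) = (0.46875, 0.03125)

(0.46875, 0.03125)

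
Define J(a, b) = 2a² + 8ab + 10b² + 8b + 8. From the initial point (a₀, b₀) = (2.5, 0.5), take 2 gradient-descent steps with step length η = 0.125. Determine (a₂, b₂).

∇J = (4a + 8b, 8a + 20b + 8)
(a₁, b₁) = (2.5, 0.5) − 0.125·(14, 38) = (0.75, -4.25)
(a₂, b₂) = (0.75, -4.25) − 0.125·(-31, -71) = (4.625, 4.625)

(4.625, 4.625)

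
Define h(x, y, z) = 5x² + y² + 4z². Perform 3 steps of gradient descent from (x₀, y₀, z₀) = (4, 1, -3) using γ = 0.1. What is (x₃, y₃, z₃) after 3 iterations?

∇h = (10x, 2y, 8z)
(x₁, y₁, z₁) = (4, 1, -3) − 0.1·(40, 2, -24) = (0, 0.8, -0.6)
(x₂, y₂, z₂) = (0, 0.8, -0.6) − 0.1·(0, 1.6, -4.8) = (0, 0.64, -0.12)
(x₃, y₃, z₃) = (0, 0.64, -0.12) − 0.1·(0, 1.28, -0.96) = (0, 0.512, -0.024)

(0, 0.512, -0.024)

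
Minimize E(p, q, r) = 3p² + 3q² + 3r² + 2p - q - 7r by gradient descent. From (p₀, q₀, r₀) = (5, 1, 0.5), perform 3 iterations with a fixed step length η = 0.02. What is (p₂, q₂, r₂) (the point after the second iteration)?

(3.7968, 0.812, 0.6504)

∇E = (6p + 2, 6q - 1, 6r - 7)
Step 1: at (5, 1, 0.5), ∇E = (32, 5, -4) → (5, 1, 0.5) − 0.02·(32, 5, -4) = (4.36, 0.9, 0.58)
Step 2: at (4.36, 0.9, 0.58), ∇E = (28.16, 4.4, -3.52) → (4.36, 0.9, 0.58) − 0.02·(28.16, 4.4, -3.52) = (3.7968, 0.812, 0.6504)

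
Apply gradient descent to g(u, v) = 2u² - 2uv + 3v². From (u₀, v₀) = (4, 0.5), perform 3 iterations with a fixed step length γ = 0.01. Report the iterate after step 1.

∇g = (4u - 2v, -2u + 6v)
(u₁, v₁) = (4, 0.5) − 0.01·(15, -5) = (3.85, 0.55)

(3.85, 0.55)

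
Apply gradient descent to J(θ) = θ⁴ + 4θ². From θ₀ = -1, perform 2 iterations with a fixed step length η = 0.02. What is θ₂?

J′(θ) = 4θ³ + 8θ
θ₁ = -1 − 0.02·(-12) = -0.76
θ₂ = -0.76 − 0.02·(-7.835904) = -0.60328192

-0.60328192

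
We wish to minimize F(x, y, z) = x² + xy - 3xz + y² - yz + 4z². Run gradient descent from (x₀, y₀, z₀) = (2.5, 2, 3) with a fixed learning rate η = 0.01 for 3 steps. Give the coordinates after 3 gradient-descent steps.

∇F = (2x + y - 3z, x + 2y - z, -3x - y + 8z)
Step 1: at (2.5, 2, 3), ∇F = (-2, 3.5, 14.5) → (2.5, 2, 3) − 0.01·(-2, 3.5, 14.5) = (2.52, 1.965, 2.855)
Step 2: at (2.52, 1.965, 2.855), ∇F = (-1.56, 3.595, 13.315) → (2.52, 1.965, 2.855) − 0.01·(-1.56, 3.595, 13.315) = (2.5356, 1.92905, 2.72185)
Step 3: at (2.5356, 1.92905, 2.72185), ∇F = (-1.1653, 3.67185, 12.23895) → (2.5356, 1.92905, 2.72185) − 0.01·(-1.1653, 3.67185, 12.23895) = (2.547253, 1.8923315, 2.5994605)

(2.547253, 1.8923315, 2.5994605)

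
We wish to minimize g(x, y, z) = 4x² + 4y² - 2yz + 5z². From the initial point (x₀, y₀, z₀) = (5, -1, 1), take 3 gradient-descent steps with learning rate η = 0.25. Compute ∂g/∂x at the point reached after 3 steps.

-40

∇g = (8x, 8y - 2z, -2y + 10z)
(x₁, y₁, z₁) = (5, -1, 1) − 0.25·(40, -10, 12) = (-5, 1.5, -2)
(x₂, y₂, z₂) = (-5, 1.5, -2) − 0.25·(-40, 16, -23) = (5, -2.5, 3.75)
(x₃, y₃, z₃) = (5, -2.5, 3.75) − 0.25·(40, -27.5, 42.5) = (-5, 4.375, -6.875)
∂g/∂x at (-5, 4.375, -6.875) = -40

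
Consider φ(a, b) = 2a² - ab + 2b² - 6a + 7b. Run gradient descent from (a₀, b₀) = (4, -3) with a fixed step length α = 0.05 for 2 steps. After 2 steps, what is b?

-2.2225

∇φ = (4a - b - 6, -a + 4b + 7)
(a₁, b₁) = (4, -3) − 0.05·(13, -9) = (3.35, -2.55)
(a₂, b₂) = (3.35, -2.55) − 0.05·(9.95, -6.55) = (2.8525, -2.2225)
b = -2.2225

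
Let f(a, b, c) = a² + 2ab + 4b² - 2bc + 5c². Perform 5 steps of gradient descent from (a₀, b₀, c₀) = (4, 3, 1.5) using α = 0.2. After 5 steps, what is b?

∇f = (2a + 2b, 2a + 8b - 2c, -2b + 10c)
(a₁, b₁, c₁) = (4, 3, 1.5) − 0.2·(14, 29, 9) = (1.2, -2.8, -0.3)
(a₂, b₂, c₂) = (1.2, -2.8, -0.3) − 0.2·(-3.2, -19.4, 2.6) = (1.84, 1.08, -0.82)
(a₃, b₃, c₃) = (1.84, 1.08, -0.82) − 0.2·(5.84, 13.96, -10.36) = (0.672, -1.712, 1.252)
(a₄, b₄, c₄) = (0.672, -1.712, 1.252) − 0.2·(-2.08, -14.856, 15.944) = (1.088, 1.2592, -1.9368)
(a₅, b₅, c₅) = (1.088, 1.2592, -1.9368) − 0.2·(4.6944, 16.1232, -21.8864) = (0.14912, -1.96544, 2.44048)
b = -1.96544

-1.96544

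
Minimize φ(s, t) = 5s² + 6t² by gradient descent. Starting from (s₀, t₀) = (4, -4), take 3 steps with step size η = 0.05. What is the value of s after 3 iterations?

∇φ = (10s, 12t)
Step 1: at (4, -4), ∇φ = (40, -48) → (4, -4) − 0.05·(40, -48) = (2, -1.6)
Step 2: at (2, -1.6), ∇φ = (20, -19.2) → (2, -1.6) − 0.05·(20, -19.2) = (1, -0.64)
Step 3: at (1, -0.64), ∇φ = (10, -7.68) → (1, -0.64) − 0.05·(10, -7.68) = (0.5, -0.256)
s = 0.5

0.5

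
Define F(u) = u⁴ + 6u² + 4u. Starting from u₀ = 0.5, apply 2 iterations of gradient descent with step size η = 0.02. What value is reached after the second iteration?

F′(u) = 4u³ + 12u + 4
Step 1: F′(0.5) = 10.5; u₁ = 0.5 − 0.02·10.5 = 0.29
Step 2: F′(0.29) = 7.577556; u₂ = 0.29 − 0.02·7.577556 = 0.13844888

0.13844888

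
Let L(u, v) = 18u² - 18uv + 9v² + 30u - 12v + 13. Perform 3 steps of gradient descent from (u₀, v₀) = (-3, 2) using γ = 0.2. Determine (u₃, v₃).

(1488.408, -920.896)

∇L = (36u - 18v + 30, -18u + 18v - 12)
Step 1: at (-3, 2), ∇L = (-114, 78) → (-3, 2) − 0.2·(-114, 78) = (19.8, -13.6)
Step 2: at (19.8, -13.6), ∇L = (987.6, -613.2) → (19.8, -13.6) − 0.2·(987.6, -613.2) = (-177.72, 109.04)
Step 3: at (-177.72, 109.04), ∇L = (-8330.64, 5149.68) → (-177.72, 109.04) − 0.2·(-8330.64, 5149.68) = (1488.408, -920.896)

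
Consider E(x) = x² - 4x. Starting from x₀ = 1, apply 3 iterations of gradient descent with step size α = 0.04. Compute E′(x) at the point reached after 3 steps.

-1.557376

E′(x) = 2x - 4
Step 1: E′(1) = -2; x₁ = 1 − 0.04·(-2) = 1.08
Step 2: E′(1.08) = -1.84; x₂ = 1.08 − 0.04·(-1.84) = 1.1536
Step 3: E′(1.1536) = -1.6928; x₃ = 1.1536 − 0.04·(-1.6928) = 1.221312
E′(x) at (1.221312) = -1.557376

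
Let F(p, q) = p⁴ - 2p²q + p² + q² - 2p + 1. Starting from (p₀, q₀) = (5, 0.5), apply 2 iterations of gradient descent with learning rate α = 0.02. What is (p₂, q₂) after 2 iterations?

(4.45305088, 2.404864)

∇F = (4p³ - 4pq + 2p - 2, -2p² + 2q)
(p₁, q₁) = (5, 0.5) − 0.02·(498, -49) = (-4.96, 1.48)
(p₂, q₂) = (-4.96, 1.48) − 0.02·(-470.652544, -46.2432) = (4.45305088, 2.404864)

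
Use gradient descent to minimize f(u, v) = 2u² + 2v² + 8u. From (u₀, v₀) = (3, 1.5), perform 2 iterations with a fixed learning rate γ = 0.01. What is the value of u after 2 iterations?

∇f = (4u + 8, 4v)
(u₁, v₁) = (3, 1.5) − 0.01·(20, 6) = (2.8, 1.44)
(u₂, v₂) = (2.8, 1.44) − 0.01·(19.2, 5.76) = (2.608, 1.3824)
u = 2.608

2.608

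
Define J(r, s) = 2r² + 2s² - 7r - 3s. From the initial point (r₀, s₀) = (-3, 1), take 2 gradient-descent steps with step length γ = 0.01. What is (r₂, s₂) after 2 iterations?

(-2.6276, 0.9804)

∇J = (4r - 7, 4s - 3)
(r₁, s₁) = (-3, 1) − 0.01·(-19, 1) = (-2.81, 0.99)
(r₂, s₂) = (-2.81, 0.99) − 0.01·(-18.24, 0.96) = (-2.6276, 0.9804)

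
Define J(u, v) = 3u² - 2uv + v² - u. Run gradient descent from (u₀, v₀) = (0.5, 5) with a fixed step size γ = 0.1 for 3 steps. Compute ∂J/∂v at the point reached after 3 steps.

3.472

∇J = (6u - 2v - 1, -2u + 2v)
Step 1: at (0.5, 5), ∇J = (-8, 9) → (0.5, 5) − 0.1·(-8, 9) = (1.3, 4.1)
Step 2: at (1.3, 4.1), ∇J = (-1.4, 5.6) → (1.3, 4.1) − 0.1·(-1.4, 5.6) = (1.44, 3.54)
Step 3: at (1.44, 3.54), ∇J = (0.56, 4.2) → (1.44, 3.54) − 0.1·(0.56, 4.2) = (1.384, 3.12)
∂J/∂v at (1.384, 3.12) = 3.472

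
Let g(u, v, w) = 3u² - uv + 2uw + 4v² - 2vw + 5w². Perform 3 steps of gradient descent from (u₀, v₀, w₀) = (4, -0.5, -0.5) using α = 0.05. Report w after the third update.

-0.529625

∇g = (6u - v + 2w, -u + 8v - 2w, 2u - 2v + 10w)
(u₁, v₁, w₁) = (4, -0.5, -0.5) − 0.05·(23.5, -7, 4) = (2.825, -0.15, -0.7)
(u₂, v₂, w₂) = (2.825, -0.15, -0.7) − 0.05·(15.7, -2.625, -1.05) = (2.04, -0.01875, -0.6475)
(u₃, v₃, w₃) = (2.04, -0.01875, -0.6475) − 0.05·(10.96375, -0.895, -2.3575) = (1.4918125, 0.026, -0.529625)
w = -0.529625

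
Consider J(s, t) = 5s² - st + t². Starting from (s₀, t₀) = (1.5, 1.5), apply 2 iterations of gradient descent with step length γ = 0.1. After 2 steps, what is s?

0.135

∇J = (10s - t, -s + 2t)
Step 1: at (1.5, 1.5), ∇J = (13.5, 1.5) → (1.5, 1.5) − 0.1·(13.5, 1.5) = (0.15, 1.35)
Step 2: at (0.15, 1.35), ∇J = (0.15, 2.55) → (0.15, 1.35) − 0.1·(0.15, 2.55) = (0.135, 1.095)
s = 0.135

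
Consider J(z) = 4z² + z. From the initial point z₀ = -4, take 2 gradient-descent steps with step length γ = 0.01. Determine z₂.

J′(z) = 8z + 1
Step 1: J′(-4) = -31; z₁ = -4 − 0.01·(-31) = -3.69
Step 2: J′(-3.69) = -28.52; z₂ = -3.69 − 0.01·(-28.52) = -3.4048

-3.4048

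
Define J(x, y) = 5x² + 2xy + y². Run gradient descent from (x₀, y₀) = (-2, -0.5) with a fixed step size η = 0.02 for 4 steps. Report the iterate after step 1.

(-1.58, -0.4)

∇J = (10x + 2y, 2x + 2y)
(x₁, y₁) = (-2, -0.5) − 0.02·(-21, -5) = (-1.58, -0.4)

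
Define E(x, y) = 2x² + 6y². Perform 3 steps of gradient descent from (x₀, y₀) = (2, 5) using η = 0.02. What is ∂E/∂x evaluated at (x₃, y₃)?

6.229504

∇E = (4x, 12y)
(x₁, y₁) = (2, 5) − 0.02·(8, 60) = (1.84, 3.8)
(x₂, y₂) = (1.84, 3.8) − 0.02·(7.36, 45.6) = (1.6928, 2.888)
(x₃, y₃) = (1.6928, 2.888) − 0.02·(6.7712, 34.656) = (1.557376, 2.19488)
∂E/∂x at (1.557376, 2.19488) = 6.229504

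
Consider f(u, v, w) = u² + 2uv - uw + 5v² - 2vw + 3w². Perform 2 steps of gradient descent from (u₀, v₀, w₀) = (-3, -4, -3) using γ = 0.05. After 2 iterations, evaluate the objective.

∇f = (2u + 2v - w, 2u + 10v - 2w, -u - 2v + 6w)
(u₁, v₁, w₁) = (-3, -4, -3) − 0.05·(-11, -40, -7) = (-2.45, -2, -2.65)
(u₂, v₂, w₂) = (-2.45, -2, -2.65) − 0.05·(-6.25, -19.6, -9.45) = (-2.1375, -1.02, -2.1775)
f(-2.1375, -1.02, -2.1775) = 19.25941875

19.25941875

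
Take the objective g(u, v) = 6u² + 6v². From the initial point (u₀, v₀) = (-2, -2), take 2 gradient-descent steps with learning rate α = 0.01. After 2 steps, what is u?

-1.5488

∇g = (12u, 12v)
(u₁, v₁) = (-2, -2) − 0.01·(-24, -24) = (-1.76, -1.76)
(u₂, v₂) = (-1.76, -1.76) − 0.01·(-21.12, -21.12) = (-1.5488, -1.5488)
u = -1.5488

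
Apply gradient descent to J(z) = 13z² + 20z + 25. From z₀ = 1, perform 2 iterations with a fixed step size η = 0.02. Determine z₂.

-0.3616

J′(z) = 26z + 20
z₁ = 1 − 0.02·46 = 0.08
z₂ = 0.08 − 0.02·22.08 = -0.3616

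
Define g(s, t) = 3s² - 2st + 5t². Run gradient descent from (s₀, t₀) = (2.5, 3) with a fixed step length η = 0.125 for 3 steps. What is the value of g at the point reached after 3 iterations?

0.09521484375

∇g = (6s - 2t, -2s + 10t)
Step 1: at (2.5, 3), ∇g = (9, 25) → (2.5, 3) − 0.125·(9, 25) = (1.375, -0.125)
Step 2: at (1.375, -0.125), ∇g = (8.5, -4) → (1.375, -0.125) − 0.125·(8.5, -4) = (0.3125, 0.375)
Step 3: at (0.3125, 0.375), ∇g = (1.125, 3.125) → (0.3125, 0.375) − 0.125·(1.125, 3.125) = (0.171875, -0.015625)
g(0.171875, -0.015625) = 0.09521484375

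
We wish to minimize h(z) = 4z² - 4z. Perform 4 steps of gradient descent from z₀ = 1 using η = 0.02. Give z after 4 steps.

0.74893568

h′(z) = 8z - 4
Step 1: h′(1) = 4; z₁ = 1 − 0.02·4 = 0.92
Step 2: h′(0.92) = 3.36; z₂ = 0.92 − 0.02·3.36 = 0.8528
Step 3: h′(0.8528) = 2.8224; z₃ = 0.8528 − 0.02·2.8224 = 0.796352
Step 4: h′(0.796352) = 2.370816; z₄ = 0.796352 − 0.02·2.370816 = 0.74893568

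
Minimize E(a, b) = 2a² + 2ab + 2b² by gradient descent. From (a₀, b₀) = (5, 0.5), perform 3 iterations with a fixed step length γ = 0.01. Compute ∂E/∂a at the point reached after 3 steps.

∇E = (4a + 2b, 2a + 4b)
Step 1: at (5, 0.5), ∇E = (21, 12) → (5, 0.5) − 0.01·(21, 12) = (4.79, 0.38)
Step 2: at (4.79, 0.38), ∇E = (19.92, 11.1) → (4.79, 0.38) − 0.01·(19.92, 11.1) = (4.5908, 0.269)
Step 3: at (4.5908, 0.269), ∇E = (18.9012, 10.2576) → (4.5908, 0.269) − 0.01·(18.9012, 10.2576) = (4.401788, 0.166424)
∂E/∂a at (4.401788, 0.166424) = 17.94

17.94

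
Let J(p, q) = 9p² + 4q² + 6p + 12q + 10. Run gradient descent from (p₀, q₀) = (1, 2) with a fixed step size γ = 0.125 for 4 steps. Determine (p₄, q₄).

(2.921875, -1.5)

∇J = (18p + 6, 8q + 12)
Step 1: at (1, 2), ∇J = (24, 28) → (1, 2) − 0.125·(24, 28) = (-2, -1.5)
Step 2: at (-2, -1.5), ∇J = (-30, 0) → (-2, -1.5) − 0.125·(-30, 0) = (1.75, -1.5)
Step 3: at (1.75, -1.5), ∇J = (37.5, 0) → (1.75, -1.5) − 0.125·(37.5, 0) = (-2.9375, -1.5)
Step 4: at (-2.9375, -1.5), ∇J = (-46.875, 0) → (-2.9375, -1.5) − 0.125·(-46.875, 0) = (2.921875, -1.5)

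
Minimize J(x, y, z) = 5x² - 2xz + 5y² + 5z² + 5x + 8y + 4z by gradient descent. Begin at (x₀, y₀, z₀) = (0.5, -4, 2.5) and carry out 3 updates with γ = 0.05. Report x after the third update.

∇J = (10x - 2z + 5, 10y + 8, -2x + 10z + 4)
(x₁, y₁, z₁) = (0.5, -4, 2.5) − 0.05·(5, -32, 28) = (0.25, -2.4, 1.1)
(x₂, y₂, z₂) = (0.25, -2.4, 1.1) − 0.05·(5.3, -16, 14.5) = (-0.015, -1.6, 0.375)
(x₃, y₃, z₃) = (-0.015, -1.6, 0.375) − 0.05·(4.1, -8, 7.78) = (-0.22, -1.2, -0.014)
x = -0.22

-0.22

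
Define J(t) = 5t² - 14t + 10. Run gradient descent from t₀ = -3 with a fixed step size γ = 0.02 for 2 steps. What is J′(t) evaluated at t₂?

J′(t) = 10t - 14
Step 1: J′(-3) = -44; t₁ = -3 − 0.02·(-44) = -2.12
Step 2: J′(-2.12) = -35.2; t₂ = -2.12 − 0.02·(-35.2) = -1.416
J′(t) at (-1.416) = -28.16

-28.16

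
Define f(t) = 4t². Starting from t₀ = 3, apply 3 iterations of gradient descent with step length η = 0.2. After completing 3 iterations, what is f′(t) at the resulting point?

f′(t) = 8t
t₁ = 3 − 0.2·24 = -1.8
t₂ = -1.8 − 0.2·(-14.4) = 1.08
t₃ = 1.08 − 0.2·8.64 = -0.648
f′(t) at (-0.648) = -5.184

-5.184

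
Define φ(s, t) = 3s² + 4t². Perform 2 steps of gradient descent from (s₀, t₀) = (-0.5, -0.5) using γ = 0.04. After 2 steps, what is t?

∇φ = (6s, 8t)
Step 1: at (-0.5, -0.5), ∇φ = (-3, -4) → (-0.5, -0.5) − 0.04·(-3, -4) = (-0.38, -0.34)
Step 2: at (-0.38, -0.34), ∇φ = (-2.28, -2.72) → (-0.38, -0.34) − 0.04·(-2.28, -2.72) = (-0.2888, -0.2312)
t = -0.2312

-0.2312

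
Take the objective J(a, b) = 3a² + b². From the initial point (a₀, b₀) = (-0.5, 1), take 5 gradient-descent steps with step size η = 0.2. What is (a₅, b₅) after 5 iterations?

∇J = (6a, 2b)
(a₁, b₁) = (-0.5, 1) − 0.2·(-3, 2) = (0.1, 0.6)
(a₂, b₂) = (0.1, 0.6) − 0.2·(0.6, 1.2) = (-0.02, 0.36)
(a₃, b₃) = (-0.02, 0.36) − 0.2·(-0.12, 0.72) = (0.004, 0.216)
(a₄, b₄) = (0.004, 0.216) − 0.2·(0.024, 0.432) = (-0.0008, 0.1296)
(a₅, b₅) = (-0.0008, 0.1296) − 0.2·(-0.0048, 0.2592) = (0.00016, 0.07776)

(0.00016, 0.07776)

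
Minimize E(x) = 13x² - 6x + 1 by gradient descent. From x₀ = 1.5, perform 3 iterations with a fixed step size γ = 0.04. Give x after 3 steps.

0.230688

E′(x) = 26x - 6
Step 1: E′(1.5) = 33; x₁ = 1.5 − 0.04·33 = 0.18
Step 2: E′(0.18) = -1.32; x₂ = 0.18 − 0.04·(-1.32) = 0.2328
Step 3: E′(0.2328) = 0.0528; x₃ = 0.2328 − 0.04·0.0528 = 0.230688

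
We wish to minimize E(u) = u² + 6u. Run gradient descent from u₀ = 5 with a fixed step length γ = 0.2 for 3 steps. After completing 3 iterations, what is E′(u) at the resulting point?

E′(u) = 2u + 6
u₁ = 5 − 0.2·16 = 1.8
u₂ = 1.8 − 0.2·9.6 = -0.12
u₃ = -0.12 − 0.2·5.76 = -1.272
E′(u) at (-1.272) = 3.456

3.456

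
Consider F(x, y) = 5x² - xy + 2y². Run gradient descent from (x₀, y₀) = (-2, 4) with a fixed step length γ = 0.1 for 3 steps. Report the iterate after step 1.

∇F = (10x - y, -x + 4y)
Step 1: at (-2, 4), ∇F = (-24, 18) → (-2, 4) − 0.1·(-24, 18) = (0.4, 2.2)

(0.4, 2.2)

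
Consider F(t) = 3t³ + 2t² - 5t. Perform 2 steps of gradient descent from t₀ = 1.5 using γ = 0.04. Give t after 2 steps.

F′(t) = 9t² + 4t - 5
Step 1: F′(1.5) = 21.25; t₁ = 1.5 − 0.04·21.25 = 0.65
Step 2: F′(0.65) = 1.4025; t₂ = 0.65 − 0.04·1.4025 = 0.5939

0.5939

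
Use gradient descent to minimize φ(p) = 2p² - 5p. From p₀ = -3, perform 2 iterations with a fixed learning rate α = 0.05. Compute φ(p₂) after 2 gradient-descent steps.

11.6718

φ′(p) = 4p - 5
p₁ = -3 − 0.05·(-17) = -2.15
p₂ = -2.15 − 0.05·(-13.6) = -1.47
φ(-1.47) = 11.6718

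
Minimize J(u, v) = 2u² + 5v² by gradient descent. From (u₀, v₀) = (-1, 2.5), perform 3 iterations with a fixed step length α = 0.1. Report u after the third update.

∇J = (4u, 10v)
Step 1: at (-1, 2.5), ∇J = (-4, 25) → (-1, 2.5) − 0.1·(-4, 25) = (-0.6, 0)
Step 2: at (-0.6, 0), ∇J = (-2.4, 0) → (-0.6, 0) − 0.1·(-2.4, 0) = (-0.36, 0)
Step 3: at (-0.36, 0), ∇J = (-1.44, 0) → (-0.36, 0) − 0.1·(-1.44, 0) = (-0.216, 0)
u = -0.216

-0.216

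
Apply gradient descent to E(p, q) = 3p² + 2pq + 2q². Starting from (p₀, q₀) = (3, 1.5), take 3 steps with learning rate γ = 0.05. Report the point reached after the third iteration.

(0.84, 0.2925)

∇E = (6p + 2q, 2p + 4q)
Step 1: at (3, 1.5), ∇E = (21, 12) → (3, 1.5) − 0.05·(21, 12) = (1.95, 0.9)
Step 2: at (1.95, 0.9), ∇E = (13.5, 7.5) → (1.95, 0.9) − 0.05·(13.5, 7.5) = (1.275, 0.525)
Step 3: at (1.275, 0.525), ∇E = (8.7, 4.65) → (1.275, 0.525) − 0.05·(8.7, 4.65) = (0.84, 0.2925)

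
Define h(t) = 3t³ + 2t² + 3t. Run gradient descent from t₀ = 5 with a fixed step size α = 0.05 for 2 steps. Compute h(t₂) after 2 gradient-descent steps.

-85110.839824384

h′(t) = 9t² + 4t + 3
Step 1: h′(5) = 248; t₁ = 5 − 0.05·248 = -7.4
Step 2: h′(-7.4) = 466.24; t₂ = -7.4 − 0.05·466.24 = -30.712
h(-30.712) = -85110.839824384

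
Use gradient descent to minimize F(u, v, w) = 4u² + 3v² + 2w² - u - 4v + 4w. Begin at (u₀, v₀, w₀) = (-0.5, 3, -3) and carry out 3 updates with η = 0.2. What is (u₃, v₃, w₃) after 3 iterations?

(0.26, 0.648, -1.016)

∇F = (8u - 1, 6v - 4, 4w + 4)
Step 1: at (-0.5, 3, -3), ∇F = (-5, 14, -8) → (-0.5, 3, -3) − 0.2·(-5, 14, -8) = (0.5, 0.2, -1.4)
Step 2: at (0.5, 0.2, -1.4), ∇F = (3, -2.8, -1.6) → (0.5, 0.2, -1.4) − 0.2·(3, -2.8, -1.6) = (-0.1, 0.76, -1.08)
Step 3: at (-0.1, 0.76, -1.08), ∇F = (-1.8, 0.56, -0.32) → (-0.1, 0.76, -1.08) − 0.2·(-1.8, 0.56, -0.32) = (0.26, 0.648, -1.016)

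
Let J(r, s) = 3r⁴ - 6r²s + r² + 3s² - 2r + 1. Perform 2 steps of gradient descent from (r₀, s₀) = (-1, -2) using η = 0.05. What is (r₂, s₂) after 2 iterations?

(-0.26, -0.47)

∇J = (12r³ - 12rs + 2r - 2, -6r² + 6s)
(r₁, s₁) = (-1, -2) − 0.05·(-40, -18) = (1, -1.1)
(r₂, s₂) = (1, -1.1) − 0.05·(25.2, -12.6) = (-0.26, -0.47)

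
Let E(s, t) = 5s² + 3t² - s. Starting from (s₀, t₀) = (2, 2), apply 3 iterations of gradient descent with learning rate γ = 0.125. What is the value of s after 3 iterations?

∇E = (10s - 1, 6t)
(s₁, t₁) = (2, 2) − 0.125·(19, 12) = (-0.375, 0.5)
(s₂, t₂) = (-0.375, 0.5) − 0.125·(-4.75, 3) = (0.21875, 0.125)
(s₃, t₃) = (0.21875, 0.125) − 0.125·(1.1875, 0.75) = (0.0703125, 0.03125)
s = 0.0703125

0.0703125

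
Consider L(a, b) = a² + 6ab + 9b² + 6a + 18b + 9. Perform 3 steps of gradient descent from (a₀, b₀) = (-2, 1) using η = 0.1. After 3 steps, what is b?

∇L = (2a + 6b + 6, 6a + 18b + 18)
Step 1: at (-2, 1), ∇L = (8, 24) → (-2, 1) − 0.1·(8, 24) = (-2.8, -1.4)
Step 2: at (-2.8, -1.4), ∇L = (-8, -24) → (-2.8, -1.4) − 0.1·(-8, -24) = (-2, 1)
Step 3: at (-2, 1), ∇L = (8, 24) → (-2, 1) − 0.1·(8, 24) = (-2.8, -1.4)
b = -1.4

-1.4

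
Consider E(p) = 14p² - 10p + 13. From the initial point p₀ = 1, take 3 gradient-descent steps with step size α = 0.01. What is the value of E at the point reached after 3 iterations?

E′(p) = 28p - 10
p₁ = 1 − 0.01·18 = 0.82
p₂ = 0.82 − 0.01·12.96 = 0.6904
p₃ = 0.6904 − 0.01·9.3312 = 0.597088
E(0.597088) = 12.020317116416

12.020317116416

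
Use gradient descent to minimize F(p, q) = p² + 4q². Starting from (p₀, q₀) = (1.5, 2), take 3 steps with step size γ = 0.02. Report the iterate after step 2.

∇F = (2p, 8q)
Step 1: at (1.5, 2), ∇F = (3, 16) → (1.5, 2) − 0.02·(3, 16) = (1.44, 1.68)
Step 2: at (1.44, 1.68), ∇F = (2.88, 13.44) → (1.44, 1.68) − 0.02·(2.88, 13.44) = (1.3824, 1.4112)

(1.3824, 1.4112)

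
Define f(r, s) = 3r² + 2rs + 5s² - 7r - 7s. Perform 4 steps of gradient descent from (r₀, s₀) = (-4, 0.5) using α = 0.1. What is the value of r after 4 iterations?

0.768

∇f = (6r + 2s - 7, 2r + 10s - 7)
Step 1: at (-4, 0.5), ∇f = (-30, -10) → (-4, 0.5) − 0.1·(-30, -10) = (-1, 1.5)
Step 2: at (-1, 1.5), ∇f = (-10, 6) → (-1, 1.5) − 0.1·(-10, 6) = (0, 0.9)
Step 3: at (0, 0.9), ∇f = (-5.2, 2) → (0, 0.9) − 0.1·(-5.2, 2) = (0.52, 0.7)
Step 4: at (0.52, 0.7), ∇f = (-2.48, 1.04) → (0.52, 0.7) − 0.1·(-2.48, 1.04) = (0.768, 0.596)
r = 0.768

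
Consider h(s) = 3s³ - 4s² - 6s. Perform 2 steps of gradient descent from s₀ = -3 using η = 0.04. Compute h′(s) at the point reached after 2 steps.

6471.161963126784

h′(s) = 9s² - 8s - 6
s₁ = -3 − 0.04·99 = -6.96
s₂ = -6.96 − 0.04·485.6544 = -26.386176
h′(s) at (-26.386176) = 6471.161963126784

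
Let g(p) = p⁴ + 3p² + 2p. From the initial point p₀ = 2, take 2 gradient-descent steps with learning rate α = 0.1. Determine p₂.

5.7904

g′(p) = 4p³ + 6p + 2
Step 1: g′(2) = 46; p₁ = 2 − 0.1·46 = -2.6
Step 2: g′(-2.6) = -83.904; p₂ = -2.6 − 0.1·(-83.904) = 5.7904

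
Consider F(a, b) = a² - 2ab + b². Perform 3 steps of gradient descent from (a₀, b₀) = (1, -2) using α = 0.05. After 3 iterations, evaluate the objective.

∇F = (2a - 2b, -2a + 2b)
(a₁, b₁) = (1, -2) − 0.05·(6, -6) = (0.7, -1.7)
(a₂, b₂) = (0.7, -1.7) − 0.05·(4.8, -4.8) = (0.46, -1.46)
(a₃, b₃) = (0.46, -1.46) − 0.05·(3.84, -3.84) = (0.268, -1.268)
F(0.268, -1.268) = 2.359296

2.359296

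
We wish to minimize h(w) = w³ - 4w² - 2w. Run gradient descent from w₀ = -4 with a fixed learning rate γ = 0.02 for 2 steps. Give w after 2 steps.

h′(w) = 3w² - 8w - 2
Step 1: h′(-4) = 78; w₁ = -4 − 0.02·78 = -5.56
Step 2: h′(-5.56) = 135.2208; w₂ = -5.56 − 0.02·135.2208 = -8.264416

-8.264416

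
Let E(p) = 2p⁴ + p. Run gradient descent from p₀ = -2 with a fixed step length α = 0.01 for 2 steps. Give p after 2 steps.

-1.17429176

E′(p) = 8p³ + 1
p₁ = -2 − 0.01·(-63) = -1.37
p₂ = -1.37 − 0.01·(-19.570824) = -1.17429176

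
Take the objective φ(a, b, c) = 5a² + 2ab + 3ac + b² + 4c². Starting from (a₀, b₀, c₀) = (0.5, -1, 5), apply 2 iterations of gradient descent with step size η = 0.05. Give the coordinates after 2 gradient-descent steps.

∇φ = (10a + 2b + 3c, 2a + 2b, 3a + 8c)
(a₁, b₁, c₁) = (0.5, -1, 5) − 0.05·(18, -1, 41.5) = (-0.4, -0.95, 2.925)
(a₂, b₂, c₂) = (-0.4, -0.95, 2.925) − 0.05·(2.875, -2.7, 22.2) = (-0.54375, -0.815, 1.815)

(-0.54375, -0.815, 1.815)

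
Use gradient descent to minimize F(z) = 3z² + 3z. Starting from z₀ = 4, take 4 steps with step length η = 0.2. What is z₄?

F′(z) = 6z + 3
Step 1: F′(4) = 27; z₁ = 4 − 0.2·27 = -1.4
Step 2: F′(-1.4) = -5.4; z₂ = -1.4 − 0.2·(-5.4) = -0.32
Step 3: F′(-0.32) = 1.08; z₃ = -0.32 − 0.2·1.08 = -0.536
Step 4: F′(-0.536) = -0.216; z₄ = -0.536 − 0.2·(-0.216) = -0.4928

-0.4928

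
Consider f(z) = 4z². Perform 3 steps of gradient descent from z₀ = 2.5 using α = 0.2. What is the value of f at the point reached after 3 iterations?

1.1664

f′(z) = 8z
Step 1: f′(2.5) = 20; z₁ = 2.5 − 0.2·20 = -1.5
Step 2: f′(-1.5) = -12; z₂ = -1.5 − 0.2·(-12) = 0.9
Step 3: f′(0.9) = 7.2; z₃ = 0.9 − 0.2·7.2 = -0.54
f(-0.54) = 1.1664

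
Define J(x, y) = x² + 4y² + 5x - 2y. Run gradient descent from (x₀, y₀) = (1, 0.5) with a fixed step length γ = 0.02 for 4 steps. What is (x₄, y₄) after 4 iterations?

(0.47271296, 0.37446784)

∇J = (2x + 5, 8y - 2)
Step 1: at (1, 0.5), ∇J = (7, 2) → (1, 0.5) − 0.02·(7, 2) = (0.86, 0.46)
Step 2: at (0.86, 0.46), ∇J = (6.72, 1.68) → (0.86, 0.46) − 0.02·(6.72, 1.68) = (0.7256, 0.4264)
Step 3: at (0.7256, 0.4264), ∇J = (6.4512, 1.4112) → (0.7256, 0.4264) − 0.02·(6.4512, 1.4112) = (0.596576, 0.398176)
Step 4: at (0.596576, 0.398176), ∇J = (6.193152, 1.185408) → (0.596576, 0.398176) − 0.02·(6.193152, 1.185408) = (0.47271296, 0.37446784)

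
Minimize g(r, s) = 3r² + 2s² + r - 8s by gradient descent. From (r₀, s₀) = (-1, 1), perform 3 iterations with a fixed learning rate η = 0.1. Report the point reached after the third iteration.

(-0.22, 1.784)

∇g = (6r + 1, 4s - 8)
Step 1: at (-1, 1), ∇g = (-5, -4) → (-1, 1) − 0.1·(-5, -4) = (-0.5, 1.4)
Step 2: at (-0.5, 1.4), ∇g = (-2, -2.4) → (-0.5, 1.4) − 0.1·(-2, -2.4) = (-0.3, 1.64)
Step 3: at (-0.3, 1.64), ∇g = (-0.8, -1.44) → (-0.3, 1.64) − 0.1·(-0.8, -1.44) = (-0.22, 1.784)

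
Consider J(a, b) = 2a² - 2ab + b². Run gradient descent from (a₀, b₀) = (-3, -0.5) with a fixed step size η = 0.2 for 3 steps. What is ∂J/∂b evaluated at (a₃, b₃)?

-0.792

∇J = (4a - 2b, -2a + 2b)
Step 1: at (-3, -0.5), ∇J = (-11, 5) → (-3, -0.5) − 0.2·(-11, 5) = (-0.8, -1.5)
Step 2: at (-0.8, -1.5), ∇J = (-0.2, -1.4) → (-0.8, -1.5) − 0.2·(-0.2, -1.4) = (-0.76, -1.22)
Step 3: at (-0.76, -1.22), ∇J = (-0.6, -0.92) → (-0.76, -1.22) − 0.2·(-0.6, -0.92) = (-0.64, -1.036)
∂J/∂b at (-0.64, -1.036) = -0.792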